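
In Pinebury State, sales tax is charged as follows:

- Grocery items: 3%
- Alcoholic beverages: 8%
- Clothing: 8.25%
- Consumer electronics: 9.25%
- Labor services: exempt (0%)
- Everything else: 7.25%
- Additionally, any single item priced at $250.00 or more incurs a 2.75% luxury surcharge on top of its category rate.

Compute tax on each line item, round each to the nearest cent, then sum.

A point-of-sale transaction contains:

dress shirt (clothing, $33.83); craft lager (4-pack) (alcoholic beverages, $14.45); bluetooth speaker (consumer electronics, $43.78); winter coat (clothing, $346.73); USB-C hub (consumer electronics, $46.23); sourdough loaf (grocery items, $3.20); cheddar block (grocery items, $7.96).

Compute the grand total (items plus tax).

$546.94

Dress shirt $33.83: clothing → 8.25% → $2.79
Craft lager (4-pack) $14.45: alcoholic beverages → 8% → $1.16
Bluetooth speaker $43.78: consumer electronics → 9.25% → $4.05
Winter coat $346.73: clothing → 8.25% + 2.75% surcharge = 11% → $38.14
USB-C hub $46.23: consumer electronics → 9.25% → $4.28
Sourdough loaf $3.20: grocery items → 3% → $0.10
Cheddar block $7.96: grocery items → 3% → $0.24
Subtotal = $496.18; tax = $50.76; total due = $546.94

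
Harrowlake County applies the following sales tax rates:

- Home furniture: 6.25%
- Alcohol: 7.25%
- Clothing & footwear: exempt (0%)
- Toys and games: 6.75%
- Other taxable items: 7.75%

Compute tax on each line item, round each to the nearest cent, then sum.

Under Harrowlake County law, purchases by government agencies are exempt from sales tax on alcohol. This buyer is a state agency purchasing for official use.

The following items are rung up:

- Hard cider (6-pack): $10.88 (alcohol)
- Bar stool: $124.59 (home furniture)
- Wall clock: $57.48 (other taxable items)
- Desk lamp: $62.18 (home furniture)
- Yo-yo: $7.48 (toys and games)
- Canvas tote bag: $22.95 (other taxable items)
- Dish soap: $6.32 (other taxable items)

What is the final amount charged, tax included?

Hard cider (6-pack) $10.88: alcohol, buyer-exempt → 0% → $0.00
Bar stool $124.59: home furniture → 6.25% → $7.79
Wall clock $57.48: other taxable items → 7.75% → $4.45
Desk lamp $62.18: home furniture → 6.25% → $3.89
Yo-yo $7.48: toys and games → 6.75% → $0.50
Canvas tote bag $22.95: other taxable items → 7.75% → $1.78
Dish soap $6.32: other taxable items → 7.75% → $0.49
Subtotal = $291.88; tax = $18.90; total due = $310.78

$310.78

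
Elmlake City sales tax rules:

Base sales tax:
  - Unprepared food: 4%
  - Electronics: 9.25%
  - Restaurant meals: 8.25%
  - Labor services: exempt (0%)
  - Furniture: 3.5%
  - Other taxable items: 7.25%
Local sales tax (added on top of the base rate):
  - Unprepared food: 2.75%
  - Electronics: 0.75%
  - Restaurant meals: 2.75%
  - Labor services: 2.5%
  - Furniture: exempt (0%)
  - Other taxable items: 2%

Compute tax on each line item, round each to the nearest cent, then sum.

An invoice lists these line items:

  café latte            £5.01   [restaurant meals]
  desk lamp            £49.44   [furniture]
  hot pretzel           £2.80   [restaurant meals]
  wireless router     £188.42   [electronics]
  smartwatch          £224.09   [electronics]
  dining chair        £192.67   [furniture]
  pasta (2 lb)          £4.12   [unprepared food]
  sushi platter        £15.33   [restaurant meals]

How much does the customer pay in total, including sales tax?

£734.43

Café latte £5.01: restaurant meals → 8.25% + 2.75% local = 11% → £0.55
Desk lamp £49.44: furniture → 3.5% + 0% local = 3.5% → £1.73
Hot pretzel £2.80: restaurant meals → 8.25% + 2.75% local = 11% → £0.31
Wireless router £188.42: electronics → 9.25% + 0.75% local = 10% → £18.84
Smartwatch £224.09: electronics → 9.25% + 0.75% local = 10% → £22.41
Dining chair £192.67: furniture → 3.5% + 0% local = 3.5% → £6.74
Pasta (2 lb) £4.12: unprepared food → 4% + 2.75% local = 6.75% → £0.28
Sushi platter £15.33: restaurant meals → 8.25% + 2.75% local = 11% → £1.69
Subtotal = £681.88; tax = £52.55; total due = £734.43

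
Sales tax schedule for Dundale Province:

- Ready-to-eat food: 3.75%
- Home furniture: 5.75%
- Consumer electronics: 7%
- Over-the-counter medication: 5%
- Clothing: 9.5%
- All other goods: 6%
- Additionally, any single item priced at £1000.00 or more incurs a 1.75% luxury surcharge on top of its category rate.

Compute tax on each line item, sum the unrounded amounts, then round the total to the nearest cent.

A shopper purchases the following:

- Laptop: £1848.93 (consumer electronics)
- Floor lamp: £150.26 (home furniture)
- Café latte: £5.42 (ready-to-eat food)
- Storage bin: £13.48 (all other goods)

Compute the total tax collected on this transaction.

£171.43

Laptop £1848.93: consumer electronics → 7% + 1.75% surcharge = 8.75% → £161.781375
Floor lamp £150.26: home furniture → 5.75% → £8.63995
Café latte £5.42: ready-to-eat food → 3.75% → £0.20325
Storage bin £13.48: all other goods → 6% → £0.8088
Unrounded tax sum = £171.433375 → £171.43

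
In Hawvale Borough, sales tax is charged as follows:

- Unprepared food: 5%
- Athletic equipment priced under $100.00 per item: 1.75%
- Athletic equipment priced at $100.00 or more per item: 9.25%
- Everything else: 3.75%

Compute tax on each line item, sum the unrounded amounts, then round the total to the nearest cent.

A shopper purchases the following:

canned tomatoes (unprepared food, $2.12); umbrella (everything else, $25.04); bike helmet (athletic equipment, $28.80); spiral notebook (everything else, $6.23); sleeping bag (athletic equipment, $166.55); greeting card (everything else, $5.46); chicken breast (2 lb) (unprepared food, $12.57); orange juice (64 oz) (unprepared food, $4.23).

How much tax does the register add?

$18.23

Canned tomatoes $2.12: unprepared food → 5% → $0.106
Umbrella $25.04: everything else → 3.75% → $0.939
Bike helmet $28.80: athletic equipment, under $100.00 → 1.75% → $0.504
Spiral notebook $6.23: everything else → 3.75% → $0.233625
Sleeping bag $166.55: athletic equipment, $100.00 or more → 9.25% → $15.405875
Greeting card $5.46: everything else → 3.75% → $0.20475
Chicken breast (2 lb) $12.57: unprepared food → 5% → $0.6285
Orange juice (64 oz) $4.23: unprepared food → 5% → $0.2115
Unrounded tax sum = $18.23325 → $18.23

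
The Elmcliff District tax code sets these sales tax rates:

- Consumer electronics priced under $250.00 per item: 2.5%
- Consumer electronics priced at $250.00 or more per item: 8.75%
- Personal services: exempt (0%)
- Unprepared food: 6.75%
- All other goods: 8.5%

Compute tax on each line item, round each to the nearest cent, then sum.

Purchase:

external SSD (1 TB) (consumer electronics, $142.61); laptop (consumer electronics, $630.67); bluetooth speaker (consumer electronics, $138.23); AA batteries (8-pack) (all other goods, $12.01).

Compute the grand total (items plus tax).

$986.75

External SSD (1 TB) $142.61: consumer electronics, under $250.00 → 2.5% → $3.57
Laptop $630.67: consumer electronics, $250.00 or more → 8.75% → $55.18
Bluetooth speaker $138.23: consumer electronics, under $250.00 → 2.5% → $3.46
AA batteries (8-pack) $12.01: all other goods → 8.5% → $1.02
Subtotal = $923.52; tax = $63.23; total due = $986.75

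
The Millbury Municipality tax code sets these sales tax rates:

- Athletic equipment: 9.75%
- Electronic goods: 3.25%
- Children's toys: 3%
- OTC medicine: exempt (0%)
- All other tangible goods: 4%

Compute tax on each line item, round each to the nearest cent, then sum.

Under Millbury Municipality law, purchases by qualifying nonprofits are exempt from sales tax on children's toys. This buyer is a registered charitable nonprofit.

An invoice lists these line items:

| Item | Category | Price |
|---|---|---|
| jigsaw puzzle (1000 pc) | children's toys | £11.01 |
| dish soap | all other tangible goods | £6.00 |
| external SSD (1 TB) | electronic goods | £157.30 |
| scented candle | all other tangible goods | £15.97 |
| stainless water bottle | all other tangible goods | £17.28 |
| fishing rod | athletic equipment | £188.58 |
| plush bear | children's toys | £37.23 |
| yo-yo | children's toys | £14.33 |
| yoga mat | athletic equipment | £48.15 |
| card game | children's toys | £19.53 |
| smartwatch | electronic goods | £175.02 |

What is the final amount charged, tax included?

£725.85

Jigsaw puzzle (1000 pc) £11.01: children's toys, buyer-exempt → 0% → £0.00
Dish soap £6.00: all other tangible goods → 4% → £0.24
External SSD (1 TB) £157.30: electronic goods → 3.25% → £5.11
Scented candle £15.97: all other tangible goods → 4% → £0.64
Stainless water bottle £17.28: all other tangible goods → 4% → £0.69
Fishing rod £188.58: athletic equipment → 9.75% → £18.39
Plush bear £37.23: children's toys, buyer-exempt → 0% → £0.00
Yo-yo £14.33: children's toys, buyer-exempt → 0% → £0.00
Yoga mat £48.15: athletic equipment → 9.75% → £4.69
Card game £19.53: children's toys, buyer-exempt → 0% → £0.00
Smartwatch £175.02: electronic goods → 3.25% → £5.69
Subtotal = £690.40; tax = £35.45; total due = £725.85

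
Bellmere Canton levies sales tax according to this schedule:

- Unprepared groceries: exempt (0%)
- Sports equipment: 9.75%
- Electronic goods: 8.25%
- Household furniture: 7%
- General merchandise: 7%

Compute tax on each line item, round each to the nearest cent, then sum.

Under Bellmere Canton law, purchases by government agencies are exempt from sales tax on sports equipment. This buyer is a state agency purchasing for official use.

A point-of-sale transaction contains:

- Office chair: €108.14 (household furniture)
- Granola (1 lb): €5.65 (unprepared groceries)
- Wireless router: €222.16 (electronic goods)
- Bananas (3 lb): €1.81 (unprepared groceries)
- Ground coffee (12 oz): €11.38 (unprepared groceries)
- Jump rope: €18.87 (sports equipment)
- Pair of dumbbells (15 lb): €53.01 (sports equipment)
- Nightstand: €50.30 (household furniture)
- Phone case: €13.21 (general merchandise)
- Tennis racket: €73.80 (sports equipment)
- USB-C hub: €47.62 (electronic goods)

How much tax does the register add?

€34.27

Office chair €108.14: household furniture → 7% → €7.57
Granola (1 lb) €5.65: unprepared groceries → 0% → €0.00
Wireless router €222.16: electronic goods → 8.25% → €18.33
Bananas (3 lb) €1.81: unprepared groceries → 0% → €0.00
Ground coffee (12 oz) €11.38: unprepared groceries → 0% → €0.00
Jump rope €18.87: sports equipment, buyer-exempt → 0% → €0.00
Pair of dumbbells (15 lb) €53.01: sports equipment, buyer-exempt → 0% → €0.00
Nightstand €50.30: household furniture → 7% → €3.52
Phone case €13.21: general merchandise → 7% → €0.92
Tennis racket €73.80: sports equipment, buyer-exempt → 0% → €0.00
USB-C hub €47.62: electronic goods → 8.25% → €3.93
Total tax = €7.57 + €18.33 + €3.52 + €0.92 + €3.93 = €34.27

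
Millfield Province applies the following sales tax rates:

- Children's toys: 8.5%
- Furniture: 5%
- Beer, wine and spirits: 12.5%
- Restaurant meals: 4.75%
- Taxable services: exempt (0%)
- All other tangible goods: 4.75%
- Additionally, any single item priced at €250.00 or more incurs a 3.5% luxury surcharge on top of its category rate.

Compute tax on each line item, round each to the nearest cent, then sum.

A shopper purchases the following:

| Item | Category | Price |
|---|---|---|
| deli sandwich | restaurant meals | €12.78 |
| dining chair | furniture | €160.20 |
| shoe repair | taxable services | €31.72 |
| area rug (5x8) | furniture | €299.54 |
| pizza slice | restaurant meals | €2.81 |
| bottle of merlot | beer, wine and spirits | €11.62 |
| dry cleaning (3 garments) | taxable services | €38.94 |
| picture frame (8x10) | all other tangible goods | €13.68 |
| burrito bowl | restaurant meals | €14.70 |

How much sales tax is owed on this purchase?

Deli sandwich €12.78: restaurant meals → 4.75% → €0.61
Dining chair €160.20: furniture → 5% → €8.01
Shoe repair €31.72: taxable services → 0% → €0.00
Area rug (5x8) €299.54: furniture → 5% + 3.5% surcharge = 8.5% → €25.46
Pizza slice €2.81: restaurant meals → 4.75% → €0.13
Bottle of merlot €11.62: beer, wine and spirits → 12.5% → €1.45
Dry cleaning (3 garments) €38.94: taxable services → 0% → €0.00
Picture frame (8x10) €13.68: all other tangible goods → 4.75% → €0.65
Burrito bowl €14.70: restaurant meals → 4.75% → €0.70
Total tax = €0.61 + €8.01 + €25.46 + €0.13 + €1.45 + €0.65 + €0.70 = €37.01

€37.01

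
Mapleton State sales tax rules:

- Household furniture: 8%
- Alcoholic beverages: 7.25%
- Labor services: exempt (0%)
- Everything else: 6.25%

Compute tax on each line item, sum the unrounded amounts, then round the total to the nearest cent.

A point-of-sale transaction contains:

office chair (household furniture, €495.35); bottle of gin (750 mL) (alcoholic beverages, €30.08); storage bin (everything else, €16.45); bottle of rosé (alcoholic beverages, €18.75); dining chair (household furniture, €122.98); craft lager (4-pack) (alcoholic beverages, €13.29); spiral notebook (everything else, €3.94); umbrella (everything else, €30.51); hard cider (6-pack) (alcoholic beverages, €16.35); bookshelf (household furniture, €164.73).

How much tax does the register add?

Office chair €495.35: household furniture → 8% → €39.628
Bottle of gin (750 mL) €30.08: alcoholic beverages → 7.25% → €2.1808
Storage bin €16.45: everything else → 6.25% → €1.028125
Bottle of rosé €18.75: alcoholic beverages → 7.25% → €1.359375
Dining chair €122.98: household furniture → 8% → €9.8384
Craft lager (4-pack) €13.29: alcoholic beverages → 7.25% → €0.963525
Spiral notebook €3.94: everything else → 6.25% → €0.24625
Umbrella €30.51: everything else → 6.25% → €1.906875
Hard cider (6-pack) €16.35: alcoholic beverages → 7.25% → €1.185375
Bookshelf €164.73: household furniture → 8% → €13.1784
Unrounded tax sum = €71.515125 → €71.52

€71.52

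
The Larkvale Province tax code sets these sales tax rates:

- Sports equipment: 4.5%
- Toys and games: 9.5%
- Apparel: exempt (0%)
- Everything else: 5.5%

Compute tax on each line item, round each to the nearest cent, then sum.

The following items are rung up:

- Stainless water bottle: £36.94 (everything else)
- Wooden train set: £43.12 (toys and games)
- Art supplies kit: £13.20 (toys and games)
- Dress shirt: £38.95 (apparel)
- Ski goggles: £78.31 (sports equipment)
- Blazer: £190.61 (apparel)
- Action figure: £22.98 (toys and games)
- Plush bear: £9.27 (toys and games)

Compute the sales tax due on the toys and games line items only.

Wooden train set £43.12: toys and games → 9.5% → £4.10
Art supplies kit £13.20: toys and games → 9.5% → £1.25
Action figure £22.98: toys and games → 9.5% → £2.18
Plush bear £9.27: toys and games → 9.5% → £0.88
Tax on toys and games = £4.10 + £1.25 + £2.18 + £0.88 = £8.41

£8.41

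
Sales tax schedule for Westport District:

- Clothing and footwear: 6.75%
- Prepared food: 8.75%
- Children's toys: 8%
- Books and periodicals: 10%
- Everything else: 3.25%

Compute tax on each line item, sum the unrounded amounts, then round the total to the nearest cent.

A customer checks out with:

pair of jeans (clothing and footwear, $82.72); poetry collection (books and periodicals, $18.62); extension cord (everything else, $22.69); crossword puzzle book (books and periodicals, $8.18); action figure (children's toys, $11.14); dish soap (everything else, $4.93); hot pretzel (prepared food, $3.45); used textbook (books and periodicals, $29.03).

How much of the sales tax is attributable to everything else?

$0.90

Extension cord $22.69: everything else → 3.25% → $0.737425
Dish soap $4.93: everything else → 3.25% → $0.160225
Tax on everything else: unrounded sum = $0.89765 → $0.90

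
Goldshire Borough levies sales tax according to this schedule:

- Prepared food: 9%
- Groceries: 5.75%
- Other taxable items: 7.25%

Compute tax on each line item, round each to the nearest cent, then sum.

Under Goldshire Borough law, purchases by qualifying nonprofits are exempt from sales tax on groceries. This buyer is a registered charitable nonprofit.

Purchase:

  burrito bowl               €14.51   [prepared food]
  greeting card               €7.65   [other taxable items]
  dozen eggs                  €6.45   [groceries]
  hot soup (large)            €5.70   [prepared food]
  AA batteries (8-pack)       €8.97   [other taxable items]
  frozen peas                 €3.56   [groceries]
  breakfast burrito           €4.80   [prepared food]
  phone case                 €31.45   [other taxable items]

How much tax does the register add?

Burrito bowl €14.51: prepared food → 9% → €1.31
Greeting card €7.65: other taxable items → 7.25% → €0.55
Dozen eggs €6.45: groceries, buyer-exempt → 0% → €0.00
Hot soup (large) €5.70: prepared food → 9% → €0.51
AA batteries (8-pack) €8.97: other taxable items → 7.25% → €0.65
Frozen peas €3.56: groceries, buyer-exempt → 0% → €0.00
Breakfast burrito €4.80: prepared food → 9% → €0.43
Phone case €31.45: other taxable items → 7.25% → €2.28
Total tax = €1.31 + €0.55 + €0.51 + €0.65 + €0.43 + €2.28 = €5.73

€5.73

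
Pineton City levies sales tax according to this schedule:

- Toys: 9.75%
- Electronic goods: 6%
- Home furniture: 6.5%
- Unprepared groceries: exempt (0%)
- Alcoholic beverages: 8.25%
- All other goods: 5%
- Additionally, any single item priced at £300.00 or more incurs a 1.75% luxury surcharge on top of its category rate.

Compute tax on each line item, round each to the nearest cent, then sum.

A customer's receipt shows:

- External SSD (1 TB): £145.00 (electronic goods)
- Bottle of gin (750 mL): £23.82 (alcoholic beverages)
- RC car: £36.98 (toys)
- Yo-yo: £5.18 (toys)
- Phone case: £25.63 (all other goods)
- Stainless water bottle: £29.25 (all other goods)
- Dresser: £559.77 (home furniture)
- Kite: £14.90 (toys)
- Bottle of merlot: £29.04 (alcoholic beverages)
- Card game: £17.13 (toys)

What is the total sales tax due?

£69.23

External SSD (1 TB) £145.00: electronic goods → 6% → £8.70
Bottle of gin (750 mL) £23.82: alcoholic beverages → 8.25% → £1.97
RC car £36.98: toys → 9.75% → £3.61
Yo-yo £5.18: toys → 9.75% → £0.51
Phone case £25.63: all other goods → 5% → £1.28
Stainless water bottle £29.25: all other goods → 5% → £1.46
Dresser £559.77: home furniture → 6.5% + 1.75% surcharge = 8.25% → £46.18
Kite £14.90: toys → 9.75% → £1.45
Bottle of merlot £29.04: alcoholic beverages → 8.25% → £2.40
Card game £17.13: toys → 9.75% → £1.67
Total tax = £8.70 + £1.97 + £3.61 + £0.51 + £1.28 + £1.46 + £46.18 + £1.45 + £2.40 + £1.67 = £69.23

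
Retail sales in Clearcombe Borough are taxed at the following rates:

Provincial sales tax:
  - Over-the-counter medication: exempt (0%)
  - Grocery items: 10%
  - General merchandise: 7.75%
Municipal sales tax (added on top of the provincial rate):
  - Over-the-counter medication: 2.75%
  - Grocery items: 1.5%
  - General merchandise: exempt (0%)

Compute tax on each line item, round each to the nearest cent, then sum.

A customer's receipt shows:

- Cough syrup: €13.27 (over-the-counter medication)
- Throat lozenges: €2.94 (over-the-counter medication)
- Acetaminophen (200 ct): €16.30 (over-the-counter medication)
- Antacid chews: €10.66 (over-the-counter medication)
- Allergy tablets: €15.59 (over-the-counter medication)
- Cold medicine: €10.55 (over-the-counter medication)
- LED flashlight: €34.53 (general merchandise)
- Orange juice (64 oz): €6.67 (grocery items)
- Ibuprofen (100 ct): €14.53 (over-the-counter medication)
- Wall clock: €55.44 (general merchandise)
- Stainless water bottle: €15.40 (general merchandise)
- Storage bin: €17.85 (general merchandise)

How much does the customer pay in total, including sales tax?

Cough syrup €13.27: over-the-counter medication → 0% + 2.75% municipal = 2.75% → €0.36
Throat lozenges €2.94: over-the-counter medication → 0% + 2.75% municipal = 2.75% → €0.08
Acetaminophen (200 ct) €16.30: over-the-counter medication → 0% + 2.75% municipal = 2.75% → €0.45
Antacid chews €10.66: over-the-counter medication → 0% + 2.75% municipal = 2.75% → €0.29
Allergy tablets €15.59: over-the-counter medication → 0% + 2.75% municipal = 2.75% → €0.43
Cold medicine €10.55: over-the-counter medication → 0% + 2.75% municipal = 2.75% → €0.29
LED flashlight €34.53: general merchandise → 7.75% + 0% municipal = 7.75% → €2.68
Orange juice (64 oz) €6.67: grocery items → 10% + 1.5% municipal = 11.5% → €0.77
Ibuprofen (100 ct) €14.53: over-the-counter medication → 0% + 2.75% municipal = 2.75% → €0.40
Wall clock €55.44: general merchandise → 7.75% + 0% municipal = 7.75% → €4.30
Stainless water bottle €15.40: general merchandise → 7.75% + 0% municipal = 7.75% → €1.19
Storage bin €17.85: general merchandise → 7.75% + 0% municipal = 7.75% → €1.38
Subtotal = €213.73; tax = €12.62; total due = €226.35

€226.35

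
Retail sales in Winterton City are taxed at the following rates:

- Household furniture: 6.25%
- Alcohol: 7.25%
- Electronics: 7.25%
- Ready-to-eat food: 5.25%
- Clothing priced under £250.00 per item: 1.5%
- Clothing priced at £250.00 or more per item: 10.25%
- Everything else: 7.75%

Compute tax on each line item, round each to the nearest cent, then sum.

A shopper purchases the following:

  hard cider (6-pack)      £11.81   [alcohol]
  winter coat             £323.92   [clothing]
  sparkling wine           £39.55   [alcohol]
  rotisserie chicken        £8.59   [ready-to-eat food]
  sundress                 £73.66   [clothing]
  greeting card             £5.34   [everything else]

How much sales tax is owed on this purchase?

£38.89

Hard cider (6-pack) £11.81: alcohol → 7.25% → £0.86
Winter coat £323.92: clothing, £250.00 or more → 10.25% → £33.20
Sparkling wine £39.55: alcohol → 7.25% → £2.87
Rotisserie chicken £8.59: ready-to-eat food → 5.25% → £0.45
Sundress £73.66: clothing, under £250.00 → 1.5% → £1.10
Greeting card £5.34: everything else → 7.75% → £0.41
Total tax = £0.86 + £33.20 + £2.87 + £0.45 + £1.10 + £0.41 = £38.89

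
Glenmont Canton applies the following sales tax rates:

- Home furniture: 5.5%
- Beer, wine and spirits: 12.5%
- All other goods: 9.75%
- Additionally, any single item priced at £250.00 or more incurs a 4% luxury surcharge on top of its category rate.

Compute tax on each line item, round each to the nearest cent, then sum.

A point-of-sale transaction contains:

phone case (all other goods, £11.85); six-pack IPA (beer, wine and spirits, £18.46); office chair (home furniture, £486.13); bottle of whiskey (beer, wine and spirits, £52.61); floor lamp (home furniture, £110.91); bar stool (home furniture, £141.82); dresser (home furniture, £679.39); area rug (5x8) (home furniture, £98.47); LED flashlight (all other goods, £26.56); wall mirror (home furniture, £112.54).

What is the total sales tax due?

£148.87

Phone case £11.85: all other goods → 9.75% → £1.16
Six-pack IPA £18.46: beer, wine and spirits → 12.5% → £2.31
Office chair £486.13: home furniture → 5.5% + 4% surcharge = 9.5% → £46.18
Bottle of whiskey £52.61: beer, wine and spirits → 12.5% → £6.58
Floor lamp £110.91: home furniture → 5.5% → £6.10
Bar stool £141.82: home furniture → 5.5% → £7.80
Dresser £679.39: home furniture → 5.5% + 4% surcharge = 9.5% → £64.54
Area rug (5x8) £98.47: home furniture → 5.5% → £5.42
LED flashlight £26.56: all other goods → 9.75% → £2.59
Wall mirror £112.54: home furniture → 5.5% → £6.19
Total tax = £1.16 + £2.31 + £46.18 + £6.58 + £6.10 + £7.80 + £64.54 + £5.42 + £2.59 + £6.19 = £148.87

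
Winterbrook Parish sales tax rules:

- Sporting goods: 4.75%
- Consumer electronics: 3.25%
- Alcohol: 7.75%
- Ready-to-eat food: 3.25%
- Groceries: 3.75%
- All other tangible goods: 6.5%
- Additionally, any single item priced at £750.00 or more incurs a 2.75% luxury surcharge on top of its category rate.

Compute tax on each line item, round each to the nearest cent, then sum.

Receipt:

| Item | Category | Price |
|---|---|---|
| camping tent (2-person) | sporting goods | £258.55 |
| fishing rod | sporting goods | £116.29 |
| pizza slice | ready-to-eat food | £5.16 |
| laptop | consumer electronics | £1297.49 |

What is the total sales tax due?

Camping tent (2-person) £258.55: sporting goods → 4.75% → £12.28
Fishing rod £116.29: sporting goods → 4.75% → £5.52
Pizza slice £5.16: ready-to-eat food → 3.25% → £0.17
Laptop £1297.49: consumer electronics → 3.25% + 2.75% surcharge = 6% → £77.85
Total tax = £12.28 + £5.52 + £0.17 + £77.85 = £95.82

£95.82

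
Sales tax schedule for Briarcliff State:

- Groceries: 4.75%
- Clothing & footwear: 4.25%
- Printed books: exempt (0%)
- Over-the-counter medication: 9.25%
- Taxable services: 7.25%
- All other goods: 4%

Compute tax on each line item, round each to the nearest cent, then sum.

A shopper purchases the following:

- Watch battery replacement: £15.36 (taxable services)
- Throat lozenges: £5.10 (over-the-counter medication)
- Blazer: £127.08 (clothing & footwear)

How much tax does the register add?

Watch battery replacement £15.36: taxable services → 7.25% → £1.11
Throat lozenges £5.10: over-the-counter medication → 9.25% → £0.47
Blazer £127.08: clothing & footwear → 4.25% → £5.40
Total tax = £1.11 + £0.47 + £5.40 = £6.98

£6.98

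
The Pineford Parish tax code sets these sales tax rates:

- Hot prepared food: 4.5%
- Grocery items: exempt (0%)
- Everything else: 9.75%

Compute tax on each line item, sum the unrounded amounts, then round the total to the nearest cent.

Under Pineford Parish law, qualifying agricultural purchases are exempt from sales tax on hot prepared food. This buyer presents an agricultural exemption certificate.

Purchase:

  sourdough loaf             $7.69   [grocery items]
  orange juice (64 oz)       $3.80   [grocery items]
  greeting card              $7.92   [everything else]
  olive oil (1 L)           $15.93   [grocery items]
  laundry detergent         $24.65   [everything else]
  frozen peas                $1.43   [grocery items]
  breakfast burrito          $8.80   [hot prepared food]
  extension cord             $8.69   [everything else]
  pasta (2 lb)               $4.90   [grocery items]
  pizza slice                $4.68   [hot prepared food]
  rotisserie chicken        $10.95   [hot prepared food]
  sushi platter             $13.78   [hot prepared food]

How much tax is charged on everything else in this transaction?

$4.02

Greeting card $7.92: everything else → 9.75% → $0.7722
Laundry detergent $24.65: everything else → 9.75% → $2.403375
Extension cord $8.69: everything else → 9.75% → $0.847275
Tax on everything else: unrounded sum = $4.02285 → $4.02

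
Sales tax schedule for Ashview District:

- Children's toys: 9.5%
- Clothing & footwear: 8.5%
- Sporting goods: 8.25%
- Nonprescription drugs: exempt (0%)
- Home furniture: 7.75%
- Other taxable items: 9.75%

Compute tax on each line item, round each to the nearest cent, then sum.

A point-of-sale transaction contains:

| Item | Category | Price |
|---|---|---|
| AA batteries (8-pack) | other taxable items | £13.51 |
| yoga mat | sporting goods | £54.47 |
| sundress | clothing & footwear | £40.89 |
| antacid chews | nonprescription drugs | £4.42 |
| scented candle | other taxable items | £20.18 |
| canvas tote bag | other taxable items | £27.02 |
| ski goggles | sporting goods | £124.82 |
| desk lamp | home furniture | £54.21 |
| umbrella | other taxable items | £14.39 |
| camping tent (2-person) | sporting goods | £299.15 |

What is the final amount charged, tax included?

AA batteries (8-pack) £13.51: other taxable items → 9.75% → £1.32
Yoga mat £54.47: sporting goods → 8.25% → £4.49
Sundress £40.89: clothing & footwear → 8.5% → £3.48
Antacid chews £4.42: nonprescription drugs → 0% → £0.00
Scented candle £20.18: other taxable items → 9.75% → £1.97
Canvas tote bag £27.02: other taxable items → 9.75% → £2.63
Ski goggles £124.82: sporting goods → 8.25% → £10.30
Desk lamp £54.21: home furniture → 7.75% → £4.20
Umbrella £14.39: other taxable items → 9.75% → £1.40
Camping tent (2-person) £299.15: sporting goods → 8.25% → £24.68
Subtotal = £653.06; tax = £54.47; total due = £707.53

£707.53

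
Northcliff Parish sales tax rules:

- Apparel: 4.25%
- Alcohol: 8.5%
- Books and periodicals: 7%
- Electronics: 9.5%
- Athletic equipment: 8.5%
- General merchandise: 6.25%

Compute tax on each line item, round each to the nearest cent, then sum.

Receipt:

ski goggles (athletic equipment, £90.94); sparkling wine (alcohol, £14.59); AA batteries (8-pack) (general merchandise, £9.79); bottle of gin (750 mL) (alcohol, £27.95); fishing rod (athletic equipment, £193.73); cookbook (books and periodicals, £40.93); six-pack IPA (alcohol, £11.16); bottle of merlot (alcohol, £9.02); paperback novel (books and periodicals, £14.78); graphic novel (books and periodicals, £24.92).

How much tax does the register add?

£35.79

Ski goggles £90.94: athletic equipment → 8.5% → £7.73
Sparkling wine £14.59: alcohol → 8.5% → £1.24
AA batteries (8-pack) £9.79: general merchandise → 6.25% → £0.61
Bottle of gin (750 mL) £27.95: alcohol → 8.5% → £2.38
Fishing rod £193.73: athletic equipment → 8.5% → £16.47
Cookbook £40.93: books and periodicals → 7% → £2.87
Six-pack IPA £11.16: alcohol → 8.5% → £0.95
Bottle of merlot £9.02: alcohol → 8.5% → £0.77
Paperback novel £14.78: books and periodicals → 7% → £1.03
Graphic novel £24.92: books and periodicals → 7% → £1.74
Total tax = £7.73 + £1.24 + £0.61 + £2.38 + £16.47 + £2.87 + £0.95 + £0.77 + £1.03 + £1.74 = £35.79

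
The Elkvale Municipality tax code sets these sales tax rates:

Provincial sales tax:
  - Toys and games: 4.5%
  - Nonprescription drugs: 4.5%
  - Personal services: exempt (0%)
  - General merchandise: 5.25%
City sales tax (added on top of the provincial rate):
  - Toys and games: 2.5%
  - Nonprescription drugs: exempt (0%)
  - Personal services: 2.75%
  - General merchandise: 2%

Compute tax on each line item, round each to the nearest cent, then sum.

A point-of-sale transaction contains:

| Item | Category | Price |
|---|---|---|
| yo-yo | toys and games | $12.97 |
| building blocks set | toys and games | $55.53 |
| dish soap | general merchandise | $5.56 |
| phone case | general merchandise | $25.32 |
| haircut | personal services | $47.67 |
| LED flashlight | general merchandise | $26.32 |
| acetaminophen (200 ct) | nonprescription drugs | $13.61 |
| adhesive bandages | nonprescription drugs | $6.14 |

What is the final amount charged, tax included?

Yo-yo $12.97: toys and games → 4.5% + 2.5% city = 7% → $0.91
Building blocks set $55.53: toys and games → 4.5% + 2.5% city = 7% → $3.89
Dish soap $5.56: general merchandise → 5.25% + 2% city = 7.25% → $0.40
Phone case $25.32: general merchandise → 5.25% + 2% city = 7.25% → $1.84
Haircut $47.67: personal services → 0% + 2.75% city = 2.75% → $1.31
LED flashlight $26.32: general merchandise → 5.25% + 2% city = 7.25% → $1.91
Acetaminophen (200 ct) $13.61: nonprescription drugs → 4.5% + 0% city = 4.5% → $0.61
Adhesive bandages $6.14: nonprescription drugs → 4.5% + 0% city = 4.5% → $0.28
Subtotal = $193.12; tax = $11.15; total due = $204.27

$204.27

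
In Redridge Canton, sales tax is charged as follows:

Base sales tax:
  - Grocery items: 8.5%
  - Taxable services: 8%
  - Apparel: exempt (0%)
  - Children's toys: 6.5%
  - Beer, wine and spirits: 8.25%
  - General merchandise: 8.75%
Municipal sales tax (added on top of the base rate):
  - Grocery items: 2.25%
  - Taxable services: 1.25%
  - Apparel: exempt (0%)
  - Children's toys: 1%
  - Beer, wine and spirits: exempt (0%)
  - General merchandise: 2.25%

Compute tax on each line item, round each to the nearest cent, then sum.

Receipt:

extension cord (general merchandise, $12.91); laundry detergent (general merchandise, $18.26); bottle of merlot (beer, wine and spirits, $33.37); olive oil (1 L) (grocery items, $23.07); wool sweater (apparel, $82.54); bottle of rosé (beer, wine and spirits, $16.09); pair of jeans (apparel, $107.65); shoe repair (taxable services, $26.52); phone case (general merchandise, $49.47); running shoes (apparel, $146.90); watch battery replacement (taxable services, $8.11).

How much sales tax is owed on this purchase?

Extension cord $12.91: general merchandise → 8.75% + 2.25% municipal = 11% → $1.42
Laundry detergent $18.26: general merchandise → 8.75% + 2.25% municipal = 11% → $2.01
Bottle of merlot $33.37: beer, wine and spirits → 8.25% + 0% municipal = 8.25% → $2.75
Olive oil (1 L) $23.07: grocery items → 8.5% + 2.25% municipal = 10.75% → $2.48
Wool sweater $82.54: apparel → 0% + 0% municipal = 0% → $0.00
Bottle of rosé $16.09: beer, wine and spirits → 8.25% + 0% municipal = 8.25% → $1.33
Pair of jeans $107.65: apparel → 0% + 0% municipal = 0% → $0.00
Shoe repair $26.52: taxable services → 8% + 1.25% municipal = 9.25% → $2.45
Phone case $49.47: general merchandise → 8.75% + 2.25% municipal = 11% → $5.44
Running shoes $146.90: apparel → 0% + 0% municipal = 0% → $0.00
Watch battery replacement $8.11: taxable services → 8% + 1.25% municipal = 9.25% → $0.75
Total tax = $1.42 + $2.01 + $2.75 + $2.48 + $1.33 + $2.45 + $5.44 + $0.75 = $18.63

$18.63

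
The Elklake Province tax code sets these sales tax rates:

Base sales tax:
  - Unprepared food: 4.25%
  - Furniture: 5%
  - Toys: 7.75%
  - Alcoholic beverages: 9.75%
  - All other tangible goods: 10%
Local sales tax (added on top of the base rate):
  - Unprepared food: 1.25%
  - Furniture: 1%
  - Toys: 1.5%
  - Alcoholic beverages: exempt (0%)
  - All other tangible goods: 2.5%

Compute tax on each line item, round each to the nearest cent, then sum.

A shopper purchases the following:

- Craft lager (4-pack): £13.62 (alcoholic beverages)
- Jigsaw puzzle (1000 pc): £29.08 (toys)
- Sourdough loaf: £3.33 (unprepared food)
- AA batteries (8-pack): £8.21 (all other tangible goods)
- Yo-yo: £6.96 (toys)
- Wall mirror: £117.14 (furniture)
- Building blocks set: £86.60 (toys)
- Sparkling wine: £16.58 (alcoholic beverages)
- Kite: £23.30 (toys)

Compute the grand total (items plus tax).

£329.51

Craft lager (4-pack) £13.62: alcoholic beverages → 9.75% + 0% local = 9.75% → £1.33
Jigsaw puzzle (1000 pc) £29.08: toys → 7.75% + 1.5% local = 9.25% → £2.69
Sourdough loaf £3.33: unprepared food → 4.25% + 1.25% local = 5.5% → £0.18
AA batteries (8-pack) £8.21: all other tangible goods → 10% + 2.5% local = 12.5% → £1.03
Yo-yo £6.96: toys → 7.75% + 1.5% local = 9.25% → £0.64
Wall mirror £117.14: furniture → 5% + 1% local = 6% → £7.03
Building blocks set £86.60: toys → 7.75% + 1.5% local = 9.25% → £8.01
Sparkling wine £16.58: alcoholic beverages → 9.75% + 0% local = 9.75% → £1.62
Kite £23.30: toys → 7.75% + 1.5% local = 9.25% → £2.16
Subtotal = £304.82; tax = £24.69; total due = £329.51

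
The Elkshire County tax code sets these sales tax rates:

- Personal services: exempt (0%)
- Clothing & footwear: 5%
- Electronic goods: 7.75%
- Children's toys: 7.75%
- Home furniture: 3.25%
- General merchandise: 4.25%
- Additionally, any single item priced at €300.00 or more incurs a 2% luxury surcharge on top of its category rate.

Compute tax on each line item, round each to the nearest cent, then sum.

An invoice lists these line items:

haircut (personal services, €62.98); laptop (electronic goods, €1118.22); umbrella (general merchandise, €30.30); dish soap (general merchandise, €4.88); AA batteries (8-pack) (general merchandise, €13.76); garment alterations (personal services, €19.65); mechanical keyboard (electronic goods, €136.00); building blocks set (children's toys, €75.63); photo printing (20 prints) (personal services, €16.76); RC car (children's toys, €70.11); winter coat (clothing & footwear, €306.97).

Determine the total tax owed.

Haircut €62.98: personal services → 0% → €0.00
Laptop €1118.22: electronic goods → 7.75% + 2% surcharge = 9.75% → €109.03
Umbrella €30.30: general merchandise → 4.25% → €1.29
Dish soap €4.88: general merchandise → 4.25% → €0.21
AA batteries (8-pack) €13.76: general merchandise → 4.25% → €0.58
Garment alterations €19.65: personal services → 0% → €0.00
Mechanical keyboard €136.00: electronic goods → 7.75% → €10.54
Building blocks set €75.63: children's toys → 7.75% → €5.86
Photo printing (20 prints) €16.76: personal services → 0% → €0.00
RC car €70.11: children's toys → 7.75% → €5.43
Winter coat €306.97: clothing & footwear → 5% + 2% surcharge = 7% → €21.49
Total tax = €109.03 + €1.29 + €0.21 + €0.58 + €10.54 + €5.86 + €5.43 + €21.49 = €154.43

€154.43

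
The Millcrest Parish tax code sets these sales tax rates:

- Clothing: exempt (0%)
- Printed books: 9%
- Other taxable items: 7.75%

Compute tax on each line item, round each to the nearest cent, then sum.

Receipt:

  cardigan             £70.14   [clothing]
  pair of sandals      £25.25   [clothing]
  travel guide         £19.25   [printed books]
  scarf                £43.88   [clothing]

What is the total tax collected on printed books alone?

£1.73

Travel guide £19.25: printed books → 9% → £1.73
Tax on printed books = £1.73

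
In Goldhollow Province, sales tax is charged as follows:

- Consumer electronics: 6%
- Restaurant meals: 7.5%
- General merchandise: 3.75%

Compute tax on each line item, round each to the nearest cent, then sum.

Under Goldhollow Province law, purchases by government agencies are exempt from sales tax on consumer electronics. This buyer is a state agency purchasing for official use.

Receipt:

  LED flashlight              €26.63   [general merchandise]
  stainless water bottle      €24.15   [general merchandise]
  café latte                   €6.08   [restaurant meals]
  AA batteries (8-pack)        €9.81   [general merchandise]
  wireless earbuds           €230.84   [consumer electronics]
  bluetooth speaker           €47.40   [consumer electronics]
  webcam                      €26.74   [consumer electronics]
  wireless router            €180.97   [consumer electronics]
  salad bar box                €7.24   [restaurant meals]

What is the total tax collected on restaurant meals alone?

Café latte €6.08: restaurant meals → 7.5% → €0.46
Salad bar box €7.24: restaurant meals → 7.5% → €0.54
Tax on restaurant meals = €0.46 + €0.54 = €1.00

€1.00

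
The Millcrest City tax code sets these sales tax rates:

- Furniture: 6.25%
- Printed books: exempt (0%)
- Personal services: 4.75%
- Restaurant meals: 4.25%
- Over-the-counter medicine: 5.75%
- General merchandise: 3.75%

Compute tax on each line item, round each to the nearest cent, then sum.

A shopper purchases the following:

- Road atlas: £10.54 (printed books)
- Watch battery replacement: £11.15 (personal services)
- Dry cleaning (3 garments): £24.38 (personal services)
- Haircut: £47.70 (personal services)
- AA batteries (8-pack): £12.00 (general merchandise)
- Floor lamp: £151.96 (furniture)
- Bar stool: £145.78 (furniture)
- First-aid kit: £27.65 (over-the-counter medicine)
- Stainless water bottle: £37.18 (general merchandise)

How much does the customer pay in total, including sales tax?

£494.34

Road atlas £10.54: printed books → 0% → £0.00
Watch battery replacement £11.15: personal services → 4.75% → £0.53
Dry cleaning (3 garments) £24.38: personal services → 4.75% → £1.16
Haircut £47.70: personal services → 4.75% → £2.27
AA batteries (8-pack) £12.00: general merchandise → 3.75% → £0.45
Floor lamp £151.96: furniture → 6.25% → £9.50
Bar stool £145.78: furniture → 6.25% → £9.11
First-aid kit £27.65: over-the-counter medicine → 5.75% → £1.59
Stainless water bottle £37.18: general merchandise → 3.75% → £1.39
Subtotal = £468.34; tax = £26.00; total due = £494.34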